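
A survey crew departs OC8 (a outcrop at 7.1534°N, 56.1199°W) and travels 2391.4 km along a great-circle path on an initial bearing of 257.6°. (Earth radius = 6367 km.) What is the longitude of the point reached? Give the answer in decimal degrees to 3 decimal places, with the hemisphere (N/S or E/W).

77.129°W

δ = d/R = 2391.4/6367 = 0.375593 rad
φ₂ = arcsin(sin φ₁ cos δ + cos φ₁ sin δ cos θ)
   = arcsin(0.12453·0.93029 + 0.99222·0.36682·-0.21474) = 2.15991°
λ₂ = λ₁ + atan2(sin θ sin δ cos φ₁, cos δ − sin φ₁ sin φ₂) = -77.12934°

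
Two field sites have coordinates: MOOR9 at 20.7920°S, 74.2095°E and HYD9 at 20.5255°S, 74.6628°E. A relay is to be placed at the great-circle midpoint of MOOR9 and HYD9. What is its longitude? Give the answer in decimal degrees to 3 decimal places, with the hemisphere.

74.436°E

Bx = cos φ₂ cos Δλ = 0.936487,  By = cos φ₂ sin Δλ = 0.007409
φₘ = atan2(sin φ₁ + sin φ₂, √((cos φ₁ + Bx)² + By²)) = -20.65890°
λₘ = λ₁ + atan2(By, cos φ₁ + Bx) = 74.43635°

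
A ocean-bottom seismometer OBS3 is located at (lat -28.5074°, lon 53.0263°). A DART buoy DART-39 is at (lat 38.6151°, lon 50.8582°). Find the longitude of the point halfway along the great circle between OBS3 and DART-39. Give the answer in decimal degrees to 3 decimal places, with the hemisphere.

Bx = cos φ₂ cos Δλ = 0.780797,  By = cos φ₂ sin Δλ = -0.029560
φₘ = atan2(sin φ₁ + sin φ₂, √((cos φ₁ + Bx)² + By²)) = 5.05475°
λₘ = λ₁ + atan2(By, cos φ₁ + Bx) = 52.00586°

52.006°E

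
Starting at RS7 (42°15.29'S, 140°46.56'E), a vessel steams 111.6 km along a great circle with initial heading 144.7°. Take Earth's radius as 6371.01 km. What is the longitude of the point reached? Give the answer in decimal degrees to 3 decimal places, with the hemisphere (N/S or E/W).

141.570°E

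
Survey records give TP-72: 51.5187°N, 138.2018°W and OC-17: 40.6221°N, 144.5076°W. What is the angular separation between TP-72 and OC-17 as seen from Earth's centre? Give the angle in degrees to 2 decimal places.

11.73°

Δφ = -10.8966°,  Δλ = -6.3058°
a = sin²(Δφ/2) + cos φ₁ cos φ₂ sin²(Δλ/2) = 0.010444
c = 2·arcsin(√a) = 0.204747 rad = 11.7312°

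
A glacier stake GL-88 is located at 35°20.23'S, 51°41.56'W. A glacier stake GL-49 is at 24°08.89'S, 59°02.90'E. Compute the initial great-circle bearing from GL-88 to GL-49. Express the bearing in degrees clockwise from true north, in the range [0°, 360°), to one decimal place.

GL-88: φ = -35.33717°, λ = -51.69267°
GL-49: φ = -24.14817°, λ = +59.04833°
Δλ = 110.7410°
y = sin Δλ · cos φ₂ = 0.853353
x = cos φ₁ sin φ₂ − sin φ₁ cos φ₂ cos Δλ = -0.520634
θ = atan2(y, x) = 121.3875° → 121.3875° (mod 360°)

121.4°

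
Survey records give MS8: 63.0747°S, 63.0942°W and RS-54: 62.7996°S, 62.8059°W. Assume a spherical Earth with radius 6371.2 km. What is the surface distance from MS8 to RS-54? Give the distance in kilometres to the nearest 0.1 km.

33.9 km

Δφ = 0.2751°,  Δλ = 0.2883°
a = sin²(Δφ/2) + cos φ₁ cos φ₂ sin²(Δλ/2) = 0.000007
c = 2·arcsin(√a) = 0.005319 rad = 0.3048°
d = R·c = 6371.2 × 0.005319 = 33.9 km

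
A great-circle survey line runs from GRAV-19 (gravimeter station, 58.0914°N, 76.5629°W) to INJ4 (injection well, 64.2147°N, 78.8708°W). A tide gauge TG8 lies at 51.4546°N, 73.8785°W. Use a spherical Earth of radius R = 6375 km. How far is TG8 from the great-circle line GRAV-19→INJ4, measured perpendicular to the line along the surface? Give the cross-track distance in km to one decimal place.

δ₁₃ = central angle GRAV-19→TG8 = 0.118920 rad  (haversine)
θ₁₃ = bearing GRAV-19→TG8 = 165.760°,  θ₁₂ = bearing GRAV-19→INJ4 = 350.700°
dₓₜ = R·arcsin(sin δ₁₃ · sin(θ₁₃ − θ₁₂)) = 6375·arcsin(0.11864·sin(-184.940°)) = 65.130 km
|dₓₜ| = 65.130 km

65.1 km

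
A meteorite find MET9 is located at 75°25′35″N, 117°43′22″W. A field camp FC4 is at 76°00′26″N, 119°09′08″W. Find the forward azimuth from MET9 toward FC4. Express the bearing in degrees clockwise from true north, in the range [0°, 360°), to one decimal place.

MET9: φ = +75.42639°, λ = -117.72278°
FC4: φ = +76.00722°, λ = -119.15222°
Δλ = -1.4294°
y = sin Δλ · cos φ₂ = -0.006032
x = cos φ₁ sin φ₂ − sin φ₁ cos φ₂ cos Δλ = 0.010210
θ = atan2(y, x) = -30.5737° → 329.4263° (mod 360°)

329.4°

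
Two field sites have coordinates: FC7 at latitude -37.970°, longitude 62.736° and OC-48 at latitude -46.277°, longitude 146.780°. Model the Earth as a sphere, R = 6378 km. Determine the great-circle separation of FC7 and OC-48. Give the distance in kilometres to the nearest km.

6670 km

Δφ = -8.3070°,  Δλ = 84.0440°
a = sin²(Δφ/2) + cos φ₁ cos φ₂ sin²(Δλ/2) = 0.249414
c = 2·arcsin(√a) = 1.045843 rad = 59.9224°
d = R·c = 6378 × 1.045843 = 6670.4 km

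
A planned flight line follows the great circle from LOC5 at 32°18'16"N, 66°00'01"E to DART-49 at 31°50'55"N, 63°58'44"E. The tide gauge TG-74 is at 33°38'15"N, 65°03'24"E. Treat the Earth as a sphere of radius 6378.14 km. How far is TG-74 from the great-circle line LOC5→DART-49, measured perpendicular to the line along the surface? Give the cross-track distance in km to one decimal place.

165.8 km

LOC5: φ = +32.30444°, λ = +66.00028°
DART-49: φ = +31.84861°, λ = +63.97889°
TG-74: φ = +33.63750°, λ = +65.05667°
δ₁₃ = central angle LOC5→TG-74 = 0.027059 rad  (haversine)
θ₁₃ = bearing LOC5→TG-74 = 329.552°,  θ₁₂ = bearing LOC5→DART-49 = 255.635°
dₓₜ = R·arcsin(sin δ₁₃ · sin(θ₁₃ − θ₁₂)) = 6378.14·arcsin(0.02706·sin(73.916°)) = 165.830 km
|dₓₜ| = 165.830 km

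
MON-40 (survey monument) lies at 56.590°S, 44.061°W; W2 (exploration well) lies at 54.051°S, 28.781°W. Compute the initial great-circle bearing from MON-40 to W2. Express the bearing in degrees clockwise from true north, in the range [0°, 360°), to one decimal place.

Δλ = 15.2800°
y = sin Δλ · cos φ₂ = 0.154713
x = cos φ₁ sin φ₂ − sin φ₁ cos φ₂ cos Δλ = 0.026976
θ = atan2(y, x) = 80.1093° → 80.1093° (mod 360°)

80.1°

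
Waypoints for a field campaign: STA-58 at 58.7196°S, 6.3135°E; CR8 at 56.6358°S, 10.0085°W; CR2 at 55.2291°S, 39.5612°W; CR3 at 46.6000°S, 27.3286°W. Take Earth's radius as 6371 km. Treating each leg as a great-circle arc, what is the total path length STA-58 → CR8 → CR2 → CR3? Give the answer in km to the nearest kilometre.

STA-58→CR8: c = 0.156170 rad, d = 994.96 km
CR8→CR2: c = 0.287715 rad, d = 1833.03 km
CR2→CR3: c = 0.201419 rad, d = 1283.24 km
Total = 994.96 + 1833.03 + 1283.24 = 4111.23 km

4111 km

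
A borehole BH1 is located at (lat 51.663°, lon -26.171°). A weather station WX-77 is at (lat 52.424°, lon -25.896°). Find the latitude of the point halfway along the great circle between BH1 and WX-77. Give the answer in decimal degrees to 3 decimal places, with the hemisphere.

52.044°N

Bx = cos φ₂ cos Δλ = 0.609806,  By = cos φ₂ sin Δλ = 0.002927
φₘ = atan2(sin φ₁ + sin φ₂, √((cos φ₁ + Bx)² + By²)) = 52.04358°
λₘ = λ₁ + atan2(By, cos φ₁ + Bx) = -26.03467°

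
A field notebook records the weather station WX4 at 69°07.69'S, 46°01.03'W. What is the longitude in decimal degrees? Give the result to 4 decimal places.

46.0172°W

46° + 1.03′/60 = 46 + 0.01717 = 46.0172°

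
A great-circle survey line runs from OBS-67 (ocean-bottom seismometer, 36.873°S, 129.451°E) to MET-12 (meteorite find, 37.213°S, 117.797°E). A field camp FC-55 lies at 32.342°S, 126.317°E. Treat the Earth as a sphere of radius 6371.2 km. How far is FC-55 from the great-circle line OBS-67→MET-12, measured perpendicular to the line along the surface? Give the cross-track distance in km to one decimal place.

δ₁₃ = central angle OBS-67→FC-55 = 0.090983 rad  (haversine)
θ₁₃ = bearing OBS-67→FC-55 = 329.444°,  θ₁₂ = bearing OBS-67→MET-12 = 264.396°
dₓₜ = R·arcsin(sin δ₁₃ · sin(θ₁₃ − θ₁₂)) = 6371.2·arcsin(0.09086·sin(65.048°)) = 525.435 km
|dₓₜ| = 525.435 km

525.4 km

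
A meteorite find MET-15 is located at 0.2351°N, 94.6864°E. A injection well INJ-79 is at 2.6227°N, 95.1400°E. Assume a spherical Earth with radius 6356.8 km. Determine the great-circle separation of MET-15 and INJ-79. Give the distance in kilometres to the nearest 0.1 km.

Δφ = 2.3876°,  Δλ = 0.4536°
a = sin²(Δφ/2) + cos φ₁ cos φ₂ sin²(Δλ/2) = 0.000450
c = 2·arcsin(√a) = 0.042416 rad = 2.4303°
d = R·c = 6356.8 × 0.042416 = 269.6 km

269.6 km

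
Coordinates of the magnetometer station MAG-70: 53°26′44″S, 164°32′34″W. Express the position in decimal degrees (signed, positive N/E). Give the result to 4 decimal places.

lat: 53.4456° S → -53.4456°
lon: 164.5428° W → -164.5428°

-53.4456°, -164.5428°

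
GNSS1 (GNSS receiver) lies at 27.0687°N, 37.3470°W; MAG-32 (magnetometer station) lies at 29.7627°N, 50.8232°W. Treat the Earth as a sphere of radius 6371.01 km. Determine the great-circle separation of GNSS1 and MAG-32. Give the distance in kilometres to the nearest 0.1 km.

1350.7 km

Δφ = 2.6940°,  Δλ = -13.4762°
a = sin²(Δφ/2) + cos φ₁ cos φ₂ sin²(Δλ/2) = 0.011194
c = 2·arcsin(√a) = 0.212002 rad = 12.1468°
d = R·c = 6371.01 × 0.212002 = 1350.7 km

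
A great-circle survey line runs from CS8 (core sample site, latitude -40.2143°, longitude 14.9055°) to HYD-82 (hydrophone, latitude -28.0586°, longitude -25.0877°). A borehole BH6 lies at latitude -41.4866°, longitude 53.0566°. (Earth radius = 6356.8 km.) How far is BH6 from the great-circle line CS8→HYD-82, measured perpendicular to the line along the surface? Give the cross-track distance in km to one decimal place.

δ₁₃ = central angle CS8→BH6 = 0.500057 rad  (haversine)
θ₁₃ = bearing CS8→BH6 = 105.176°,  θ₁₂ = bearing CS8→HYD-82 = 277.763°
dₓₜ = R·arcsin(sin δ₁₃ · sin(θ₁₃ − θ₁₂)) = 6356.8·arcsin(0.47948·sin(-172.586°)) = -393.537 km
|dₓₜ| = 393.537 km

393.5 km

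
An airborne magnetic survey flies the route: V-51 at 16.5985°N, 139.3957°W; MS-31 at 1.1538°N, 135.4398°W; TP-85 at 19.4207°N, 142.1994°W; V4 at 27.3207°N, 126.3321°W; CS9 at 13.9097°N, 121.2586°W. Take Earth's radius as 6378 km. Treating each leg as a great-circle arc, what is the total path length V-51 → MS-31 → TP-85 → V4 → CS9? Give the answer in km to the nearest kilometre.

V-51→MS-31: c = 0.278004 rad, d = 1773.11 km
MS-31→TP-85: c = 0.339106 rad, d = 2162.82 km
TP-85→V4: c = 0.288810 rad, d = 1842.03 km
V4→CS9: c = 0.248215 rad, d = 1583.11 km
Total = 1773.11 + 2162.82 + 1842.03 + 1583.11 = 7361.08 km

7361 km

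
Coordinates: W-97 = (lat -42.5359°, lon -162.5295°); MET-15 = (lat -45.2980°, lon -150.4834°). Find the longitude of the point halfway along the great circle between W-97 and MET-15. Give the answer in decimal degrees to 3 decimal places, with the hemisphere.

156.647°W

Bx = cos φ₂ cos Δλ = 0.687930,  By = cos φ₂ sin Δλ = 0.146803
φₘ = atan2(sin φ₁ + sin φ₂, √((cos φ₁ + Bx)² + By²)) = -44.07535°
λₘ = λ₁ + atan2(By, cos φ₁ + Bx) = -156.64679°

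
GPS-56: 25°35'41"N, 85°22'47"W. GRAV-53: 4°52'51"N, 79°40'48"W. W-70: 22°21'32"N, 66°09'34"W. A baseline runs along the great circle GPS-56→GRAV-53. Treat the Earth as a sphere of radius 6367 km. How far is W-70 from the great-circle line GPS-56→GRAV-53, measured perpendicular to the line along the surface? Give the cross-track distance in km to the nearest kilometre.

1832 km

GPS-56: φ = +25.59472°, λ = -85.37972°
GRAV-53: φ = +4.88083°, λ = -79.68000°
W-70: φ = +22.35889°, λ = -66.15944°
δ₁₃ = central angle GPS-56→W-70 = 0.311370 rad  (haversine)
θ₁₃ = bearing GPS-56→W-70 = 96.405°,  θ₁₂ = bearing GPS-56→GRAV-53 = 164.280°
dₓₜ = R·arcsin(sin δ₁₃ · sin(θ₁₃ − θ₁₂)) = 6367·arcsin(0.30636·sin(-67.875°)) = -1832.164 km
|dₓₜ| = 1832.164 km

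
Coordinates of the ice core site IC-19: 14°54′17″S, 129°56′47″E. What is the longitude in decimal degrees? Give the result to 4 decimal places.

129.9464°E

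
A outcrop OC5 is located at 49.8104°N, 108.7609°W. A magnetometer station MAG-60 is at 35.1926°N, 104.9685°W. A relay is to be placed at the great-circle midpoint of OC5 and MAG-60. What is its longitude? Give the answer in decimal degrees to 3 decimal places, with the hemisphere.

106.642°W

Bx = cos φ₂ cos Δλ = 0.815430,  By = cos φ₂ sin Δλ = 0.054052
φₘ = atan2(sin φ₁ + sin φ₂, √((cos φ₁ + Bx)² + By²)) = 42.51692°
λₘ = λ₁ + atan2(By, cos φ₁ + Bx) = -106.64175°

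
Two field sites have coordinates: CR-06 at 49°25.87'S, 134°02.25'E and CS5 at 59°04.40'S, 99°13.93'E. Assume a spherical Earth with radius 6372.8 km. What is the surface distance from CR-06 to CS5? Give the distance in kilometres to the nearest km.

CR-06: φ = -49.43117°, λ = +134.03750°
CS5: φ = -59.07333°, λ = +99.23217°
Δφ = -9.6422°,  Δλ = -34.8053°
a = sin²(Δφ/2) + cos φ₁ cos φ₂ sin²(Δλ/2) = 0.036963
c = 2·arcsin(√a) = 0.386922 rad = 22.1690°
d = R·c = 6372.8 × 0.386922 = 2465.8 km

2466 km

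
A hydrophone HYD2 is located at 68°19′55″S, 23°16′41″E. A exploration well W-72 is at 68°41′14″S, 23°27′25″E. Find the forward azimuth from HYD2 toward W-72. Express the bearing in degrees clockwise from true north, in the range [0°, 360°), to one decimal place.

HYD2: φ = -68.33194°, λ = +23.27806°
W-72: φ = -68.68722°, λ = +23.45694°
Δλ = 0.1789°
y = sin Δλ · cos φ₂ = 0.001135
x = cos φ₁ sin φ₂ − sin φ₁ cos φ₂ cos Δλ = -0.006202
θ = atan2(y, x) = 169.6318° → 169.6318° (mod 360°)

169.6°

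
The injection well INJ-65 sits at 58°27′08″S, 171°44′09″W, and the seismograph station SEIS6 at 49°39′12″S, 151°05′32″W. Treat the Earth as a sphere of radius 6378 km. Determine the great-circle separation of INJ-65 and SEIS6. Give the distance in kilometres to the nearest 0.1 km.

1656.0 km

INJ-65: φ = -58.45222°, λ = -171.73583°
SEIS6: φ = -49.65333°, λ = -151.09222°
Δφ = 8.7989°,  Δλ = 20.6436°
a = sin²(Δφ/2) + cos φ₁ cos φ₂ sin²(Δλ/2) = 0.016759
c = 2·arcsin(√a) = 0.259642 rad = 14.8764°
d = R·c = 6378 × 0.259642 = 1656.0 km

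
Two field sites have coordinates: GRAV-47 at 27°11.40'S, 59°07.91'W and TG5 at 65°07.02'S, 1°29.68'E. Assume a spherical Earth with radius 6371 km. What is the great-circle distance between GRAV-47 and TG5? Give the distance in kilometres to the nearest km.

5923 km

GRAV-47: φ = -27.19000°, λ = -59.13183°
TG5: φ = -65.11700°, λ = +1.49467°
Δφ = -37.9270°,  Δλ = 60.6265°
a = sin²(Δφ/2) + cos φ₁ cos φ₂ sin²(Δλ/2) = 0.200948
c = 2·arcsin(√a) = 0.929663 rad = 53.2658°
d = R·c = 6371 × 0.929663 = 5922.9 km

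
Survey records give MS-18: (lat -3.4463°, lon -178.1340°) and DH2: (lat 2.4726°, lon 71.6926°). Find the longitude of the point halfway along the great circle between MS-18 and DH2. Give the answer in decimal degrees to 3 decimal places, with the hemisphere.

126.743°E

Bx = cos φ₂ cos Δλ = -0.344541,  By = cos φ₂ sin Δλ = -0.937779
φₘ = atan2(sin φ₁ + sin φ₂, √((cos φ₁ + Bx)² + By²)) = -0.85059°
λₘ = λ₁ + atan2(By, cos φ₁ + Bx) = 126.74324°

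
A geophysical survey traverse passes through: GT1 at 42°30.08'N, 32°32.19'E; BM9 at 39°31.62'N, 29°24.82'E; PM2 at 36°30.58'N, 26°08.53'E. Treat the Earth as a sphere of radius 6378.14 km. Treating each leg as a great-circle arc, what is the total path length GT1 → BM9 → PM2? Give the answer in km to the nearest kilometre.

864 km

GT1: φ = +42.50133°, λ = +32.53650°
BM9: φ = +39.52700°, λ = +29.41367°
PM2: φ = +36.50967°, λ = +26.14217°
GT1→BM9: c = 0.066217 rad, d = 422.34 km
BM9→PM2: c = 0.069248 rad, d = 441.67 km
Total = 422.34 + 441.67 = 864.02 km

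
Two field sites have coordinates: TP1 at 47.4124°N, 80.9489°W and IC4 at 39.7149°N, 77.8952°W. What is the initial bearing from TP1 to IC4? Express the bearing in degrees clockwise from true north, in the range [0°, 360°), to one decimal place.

162.9°

Δλ = 3.0537°
y = sin Δλ · cos φ₂ = 0.040979
x = cos φ₁ sin φ₂ − sin φ₁ cos φ₂ cos Δλ = -0.133139
θ = atan2(y, x) = 162.8923° → 162.8923° (mod 360°)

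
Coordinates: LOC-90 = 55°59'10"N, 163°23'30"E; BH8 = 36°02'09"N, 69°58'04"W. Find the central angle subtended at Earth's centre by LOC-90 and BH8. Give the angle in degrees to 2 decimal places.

77.43°

LOC-90: φ = +55.98611°, λ = +163.39167°
BH8: φ = +36.03583°, λ = -69.96778°
Δφ = -19.9503°,  Δλ = 126.6406°
a = sin²(Δφ/2) + cos φ₁ cos φ₂ sin²(Δλ/2) = 0.391163
c = 2·arcsin(√a) = 1.351365 rad = 77.4275°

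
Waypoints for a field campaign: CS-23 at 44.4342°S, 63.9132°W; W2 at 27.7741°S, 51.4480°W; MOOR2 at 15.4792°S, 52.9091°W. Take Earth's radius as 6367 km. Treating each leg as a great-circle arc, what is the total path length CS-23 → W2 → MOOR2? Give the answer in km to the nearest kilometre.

CS-23→W2: c = 0.338875 rad, d = 2157.61 km
W2→MOOR2: c = 0.215885 rad, d = 1374.54 km
Total = 2157.61 + 1374.54 = 3532.15 km

3532 km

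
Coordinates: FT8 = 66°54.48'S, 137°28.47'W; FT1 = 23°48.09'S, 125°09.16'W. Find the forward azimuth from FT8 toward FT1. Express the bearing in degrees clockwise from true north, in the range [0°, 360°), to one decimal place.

16.4°

FT8: φ = -66.90800°, λ = -137.47450°
FT1: φ = -23.80150°, λ = -125.15267°
Δλ = 12.3218°
y = sin Δλ · cos φ₂ = 0.195253
x = cos φ₁ sin φ₂ − sin φ₁ cos φ₂ cos Δλ = 0.663969
θ = atan2(y, x) = 16.3870° → 16.3870° (mod 360°)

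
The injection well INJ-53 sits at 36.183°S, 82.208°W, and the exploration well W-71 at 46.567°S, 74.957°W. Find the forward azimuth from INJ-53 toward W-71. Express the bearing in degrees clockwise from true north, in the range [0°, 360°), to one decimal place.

Δλ = 7.2510°
y = sin Δλ · cos φ₂ = 0.086774
x = cos φ₁ sin φ₂ − sin φ₁ cos φ₂ cos Δλ = -0.183490
θ = atan2(y, x) = 154.6901° → 154.6901° (mod 360°)

154.7°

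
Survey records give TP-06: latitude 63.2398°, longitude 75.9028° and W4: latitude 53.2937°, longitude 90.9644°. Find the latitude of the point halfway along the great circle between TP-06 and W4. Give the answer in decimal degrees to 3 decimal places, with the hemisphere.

Bx = cos φ₂ cos Δλ = 0.577180,  By = cos φ₂ sin Δλ = 0.155320
φₘ = atan2(sin φ₁ + sin φ₂, √((cos φ₁ + Bx)² + By²)) = 58.48394°
λₘ = λ₁ + atan2(By, cos φ₁ + Bx) = 84.49925°

58.484°N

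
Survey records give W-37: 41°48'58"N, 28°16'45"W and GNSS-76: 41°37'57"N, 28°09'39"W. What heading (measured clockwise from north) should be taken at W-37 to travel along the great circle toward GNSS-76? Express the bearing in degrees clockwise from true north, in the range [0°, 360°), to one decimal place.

154.3°

W-37: φ = +41.81611°, λ = -28.27917°
GNSS-76: φ = +41.63250°, λ = -28.16083°
Δλ = 0.1183°
y = sin Δλ · cos φ₂ = 0.001544
x = cos φ₁ sin φ₂ − sin φ₁ cos φ₂ cos Δλ = -0.003204
θ = atan2(y, x) = 154.2726° → 154.2726° (mod 360°)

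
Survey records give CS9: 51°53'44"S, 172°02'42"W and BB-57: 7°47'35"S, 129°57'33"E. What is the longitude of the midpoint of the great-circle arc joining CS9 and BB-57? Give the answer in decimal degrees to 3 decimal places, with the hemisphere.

151.617°E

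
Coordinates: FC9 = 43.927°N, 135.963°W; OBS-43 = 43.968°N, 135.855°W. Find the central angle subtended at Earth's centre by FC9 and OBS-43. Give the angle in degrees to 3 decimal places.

0.088°

Δφ = 0.0410°,  Δλ = 0.1080°
a = sin²(Δφ/2) + cos φ₁ cos φ₂ sin²(Δλ/2) = 0.000001
c = 2·arcsin(√a) = 0.001534 rad = 0.0879°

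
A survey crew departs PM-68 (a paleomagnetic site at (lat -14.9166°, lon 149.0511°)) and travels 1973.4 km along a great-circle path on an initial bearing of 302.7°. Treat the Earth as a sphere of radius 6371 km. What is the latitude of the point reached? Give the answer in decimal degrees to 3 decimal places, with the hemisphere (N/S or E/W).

4.936°S

δ = d/R = 1973.4/6371 = 0.309747 rad
φ₂ = arcsin(sin φ₁ cos δ + cos φ₁ sin δ cos θ)
   = arcsin(-0.25741·0.95241 + 0.96630·0.30482·0.54024) = -4.93566°
λ₂ = λ₁ + atan2(sin θ sin δ cos φ₁, cos δ − sin φ₁ sin φ₂) = 134.13156°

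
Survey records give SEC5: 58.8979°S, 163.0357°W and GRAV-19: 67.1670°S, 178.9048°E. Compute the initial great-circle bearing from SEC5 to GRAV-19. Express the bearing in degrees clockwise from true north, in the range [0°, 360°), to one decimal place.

216.9°

Δλ = -18.0595°
y = sin Δλ · cos φ₂ = -0.120296
x = cos φ₁ sin φ₂ − sin φ₁ cos φ₂ cos Δλ = -0.160191
θ = atan2(y, x) = -143.0952° → 216.9048° (mod 360°)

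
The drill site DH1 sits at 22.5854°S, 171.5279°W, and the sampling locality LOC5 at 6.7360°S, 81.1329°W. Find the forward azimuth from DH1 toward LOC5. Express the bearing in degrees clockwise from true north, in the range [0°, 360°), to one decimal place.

Δλ = 90.3950°
y = sin Δλ · cos φ₂ = 0.993074
x = cos φ₁ sin φ₂ − sin φ₁ cos φ₂ cos Δλ = -0.110929
θ = atan2(y, x) = 96.3737° → 96.3737° (mod 360°)

96.4°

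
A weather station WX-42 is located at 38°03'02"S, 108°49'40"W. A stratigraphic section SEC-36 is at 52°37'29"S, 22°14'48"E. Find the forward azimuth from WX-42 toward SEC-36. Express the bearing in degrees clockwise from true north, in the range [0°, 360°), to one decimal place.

152.3°

WX-42: φ = -38.05056°, λ = -108.82778°
SEC-36: φ = -52.62472°, λ = +22.24667°
Δλ = 131.0744°
y = sin Δλ · cos φ₂ = 0.457616
x = cos φ₁ sin φ₂ − sin φ₁ cos φ₂ cos Δλ = -0.871612
θ = atan2(y, x) = 152.2995° → 152.2995° (mod 360°)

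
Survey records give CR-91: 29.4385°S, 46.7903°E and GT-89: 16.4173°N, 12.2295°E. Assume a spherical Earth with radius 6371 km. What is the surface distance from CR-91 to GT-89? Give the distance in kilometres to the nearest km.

6305 km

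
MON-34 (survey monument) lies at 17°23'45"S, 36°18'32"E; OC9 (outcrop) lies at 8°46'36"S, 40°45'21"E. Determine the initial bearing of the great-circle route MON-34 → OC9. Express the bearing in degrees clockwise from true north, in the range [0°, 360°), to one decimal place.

27.2°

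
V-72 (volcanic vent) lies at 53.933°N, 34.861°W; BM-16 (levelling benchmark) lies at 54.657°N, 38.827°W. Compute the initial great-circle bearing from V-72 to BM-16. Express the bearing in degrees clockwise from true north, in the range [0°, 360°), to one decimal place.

Δλ = -3.9660°
y = sin Δλ · cos φ₂ = -0.040010
x = cos φ₁ sin φ₂ − sin φ₁ cos φ₂ cos Δλ = 0.013756
θ = atan2(y, x) = -71.0266° → 288.9734° (mod 360°)

289.0°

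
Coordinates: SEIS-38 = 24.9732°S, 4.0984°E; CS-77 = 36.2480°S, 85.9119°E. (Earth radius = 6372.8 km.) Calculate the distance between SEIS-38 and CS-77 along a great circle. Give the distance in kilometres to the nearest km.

Δφ = -11.2748°,  Δλ = 81.8135°
a = sin²(Δφ/2) + cos φ₁ cos φ₂ sin²(Δλ/2) = 0.323132
c = 2·arcsin(√a) = 1.209234 rad = 69.2840°
d = R·c = 6372.8 × 1.209234 = 7706.2 km

7706 km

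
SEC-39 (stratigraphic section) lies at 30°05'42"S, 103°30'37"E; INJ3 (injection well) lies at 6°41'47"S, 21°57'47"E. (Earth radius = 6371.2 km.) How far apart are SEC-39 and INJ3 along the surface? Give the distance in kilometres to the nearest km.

8824 km

SEC-39: φ = -30.09500°, λ = +103.51028°
INJ3: φ = -6.69639°, λ = +21.96306°
Δφ = 23.3986°,  Δλ = -81.5472°
a = sin²(Δφ/2) + cos φ₁ cos φ₂ sin²(Δλ/2) = 0.407609
c = 2·arcsin(√a) = 1.384946 rad = 79.3515°
d = R·c = 6371.2 × 1.384946 = 8823.8 km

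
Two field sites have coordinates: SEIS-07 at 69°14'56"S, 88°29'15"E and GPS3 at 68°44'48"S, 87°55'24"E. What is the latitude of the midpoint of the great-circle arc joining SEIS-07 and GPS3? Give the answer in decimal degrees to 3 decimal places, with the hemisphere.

SEIS-07: φ = -69.24889°, λ = +88.48750°
GPS3: φ = -68.74667°, λ = +87.92333°
Bx = cos φ₂ cos Δλ = 0.362475,  By = cos φ₂ sin Δλ = -0.003569
φₘ = atan2(sin φ₁ + sin φ₂, √((cos φ₁ + Bx)² + By²)) = -68.99801°
λₘ = λ₁ + atan2(By, cos φ₁ + Bx) = 88.20220°

68.998°S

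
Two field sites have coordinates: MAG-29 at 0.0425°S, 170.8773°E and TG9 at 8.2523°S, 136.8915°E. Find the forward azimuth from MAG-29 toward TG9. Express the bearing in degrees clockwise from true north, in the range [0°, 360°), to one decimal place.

Δλ = -33.9858°
y = sin Δλ · cos φ₂ = -0.553199
x = cos φ₁ sin φ₂ − sin φ₁ cos φ₂ cos Δλ = -0.142924
θ = atan2(y, x) = -104.4861° → 255.5139° (mod 360°)

255.5°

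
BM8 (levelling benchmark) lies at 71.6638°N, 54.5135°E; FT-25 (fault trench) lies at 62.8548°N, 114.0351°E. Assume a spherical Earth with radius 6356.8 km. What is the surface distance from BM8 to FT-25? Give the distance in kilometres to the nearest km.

Δφ = -8.8090°,  Δλ = 59.5216°
a = sin²(Δφ/2) + cos φ₁ cos φ₂ sin²(Δλ/2) = 0.041263
c = 2·arcsin(√a) = 0.409114 rad = 23.4405°
d = R·c = 6356.8 × 0.409114 = 2600.7 km

2601 km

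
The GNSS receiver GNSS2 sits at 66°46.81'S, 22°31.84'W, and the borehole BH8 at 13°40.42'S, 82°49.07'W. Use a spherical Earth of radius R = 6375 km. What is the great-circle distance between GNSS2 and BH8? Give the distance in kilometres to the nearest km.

7341 km

GNSS2: φ = -66.78017°, λ = -22.53067°
BH8: φ = -13.67367°, λ = -82.81783°
Δφ = 53.1065°,  Δλ = -60.2872°
a = sin²(Δφ/2) + cos φ₁ cos φ₂ sin²(Δλ/2) = 0.296439
c = 2·arcsin(√a) = 1.151496 rad = 65.9759°
d = R·c = 6375 × 1.151496 = 7340.8 km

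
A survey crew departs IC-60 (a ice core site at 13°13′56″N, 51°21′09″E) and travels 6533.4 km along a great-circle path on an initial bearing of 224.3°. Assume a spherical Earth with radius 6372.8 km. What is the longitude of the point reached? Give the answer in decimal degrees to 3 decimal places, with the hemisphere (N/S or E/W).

8.573°E

IC-60: φ = +13.23222°, λ = +51.35250°
δ = d/R = 6533.4/6372.8 = 1.025201 rad
φ₂ = arcsin(sin φ₁ cos δ + cos φ₁ sin δ cos θ)
   = arcsin(0.22890·0.51893 + 0.97345·0.85482·-0.71569) = -28.47420°
λ₂ = λ₁ + atan2(sin θ sin δ cos φ₁, cos δ − sin φ₁ sin φ₂) = 8.57313°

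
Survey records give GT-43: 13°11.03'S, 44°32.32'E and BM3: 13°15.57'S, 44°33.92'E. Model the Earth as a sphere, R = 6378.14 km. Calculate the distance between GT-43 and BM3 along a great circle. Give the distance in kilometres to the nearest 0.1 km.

GT-43: φ = -13.18383°, λ = +44.53867°
BM3: φ = -13.25950°, λ = +44.56533°
Δφ = -0.0757°,  Δλ = 0.0267°
a = sin²(Δφ/2) + cos φ₁ cos φ₂ sin²(Δλ/2) = 0.000000
c = 2·arcsin(√a) = 0.001396 rad = 0.0800°
d = R·c = 6378.14 × 0.001396 = 8.9 km

8.9 km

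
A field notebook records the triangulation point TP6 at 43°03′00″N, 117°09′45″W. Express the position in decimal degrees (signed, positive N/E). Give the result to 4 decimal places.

+43.0500°, -117.1625°

lat: 43.0500° N → +43.0500°
lon: 117.1625° W → -117.1625°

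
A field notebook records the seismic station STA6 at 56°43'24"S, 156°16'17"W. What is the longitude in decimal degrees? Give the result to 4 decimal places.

156.2714°W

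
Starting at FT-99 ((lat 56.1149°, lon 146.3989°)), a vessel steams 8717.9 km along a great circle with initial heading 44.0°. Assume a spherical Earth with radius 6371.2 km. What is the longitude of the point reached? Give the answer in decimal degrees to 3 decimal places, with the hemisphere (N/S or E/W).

δ = d/R = 8717.9/6371.2 = 1.368329 rad
φ₂ = arcsin(sin φ₁ cos δ + cos φ₁ sin δ cos θ)
   = arcsin(0.83016·0.20109 + 0.55753·0.97957·0.71934) = 34.04157°
λ₂ = λ₁ + atan2(sin θ sin δ cos φ₁, cos δ − sin φ₁ sin φ₂) = -88.80579°

88.806°W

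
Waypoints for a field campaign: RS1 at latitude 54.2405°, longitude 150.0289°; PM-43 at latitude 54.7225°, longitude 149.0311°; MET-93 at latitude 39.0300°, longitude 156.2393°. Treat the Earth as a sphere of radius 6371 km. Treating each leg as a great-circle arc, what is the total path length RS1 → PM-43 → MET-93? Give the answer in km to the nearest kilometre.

1910 km

RS1→PM-43: c = 0.013158 rad, d = 83.83 km
PM-43→MET-93: c = 0.286703 rad, d = 1826.58 km
Total = 83.83 + 1826.58 = 1910.41 km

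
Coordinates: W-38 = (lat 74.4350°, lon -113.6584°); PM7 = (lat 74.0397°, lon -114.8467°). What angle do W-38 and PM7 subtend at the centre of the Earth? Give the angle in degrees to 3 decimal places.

Δφ = -0.3953°,  Δλ = -1.1883°
a = sin²(Δφ/2) + cos φ₁ cos φ₂ sin²(Δλ/2) = 0.000020
c = 2·arcsin(√a) = 0.008907 rad = 0.5103°

0.510°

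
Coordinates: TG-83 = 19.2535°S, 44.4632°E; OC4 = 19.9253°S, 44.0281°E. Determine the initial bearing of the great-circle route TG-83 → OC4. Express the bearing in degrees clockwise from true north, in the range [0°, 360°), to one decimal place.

211.3°

Δλ = -0.4351°
y = sin Δλ · cos φ₂ = -0.007139
x = cos φ₁ sin φ₂ − sin φ₁ cos φ₂ cos Δλ = -0.011734
θ = atan2(y, x) = -148.6821° → 211.3179° (mod 360°)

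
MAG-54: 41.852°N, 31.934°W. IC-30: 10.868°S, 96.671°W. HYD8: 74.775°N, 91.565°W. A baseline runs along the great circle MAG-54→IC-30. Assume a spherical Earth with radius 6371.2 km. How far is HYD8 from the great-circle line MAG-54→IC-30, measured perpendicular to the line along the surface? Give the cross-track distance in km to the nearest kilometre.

δ₁₃ = central angle MAG-54→HYD8 = 0.733725 rad  (haversine)
θ₁₃ = bearing MAG-54→HYD8 = 340.223°,  θ₁₂ = bearing MAG-54→IC-30 = 244.686°
dₓₜ = R·arcsin(sin δ₁₃ · sin(θ₁₃ − θ₁₂)) = 6371.2·arcsin(0.66964·sin(95.537°)) = 4647.952 km
|dₓₜ| = 4647.952 km

4648 km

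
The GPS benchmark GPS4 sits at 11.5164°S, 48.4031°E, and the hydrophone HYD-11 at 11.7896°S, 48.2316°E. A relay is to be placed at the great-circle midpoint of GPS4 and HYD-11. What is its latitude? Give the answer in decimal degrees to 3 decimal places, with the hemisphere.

Bx = cos φ₂ cos Δλ = 0.978900,  By = cos φ₂ sin Δλ = -0.002930
φₘ = atan2(sin φ₁ + sin φ₂, √((cos φ₁ + Bx)² + By²)) = -11.65301°
λₘ = λ₁ + atan2(By, cos φ₁ + Bx) = 48.31739°

11.653°S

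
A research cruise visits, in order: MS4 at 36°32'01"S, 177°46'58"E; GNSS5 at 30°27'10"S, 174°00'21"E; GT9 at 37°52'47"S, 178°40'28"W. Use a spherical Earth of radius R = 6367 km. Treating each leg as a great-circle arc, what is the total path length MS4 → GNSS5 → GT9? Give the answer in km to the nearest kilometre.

1825 km

MS4: φ = -36.53361°, λ = +177.78278°
GNSS5: φ = -30.45278°, λ = +174.00583°
GT9: φ = -37.87972°, λ = -178.67444°
MS4→GNSS5: c = 0.119495 rad, d = 760.82 km
GNSS5→GT9: c = 0.167134 rad, d = 1064.14 km
Total = 760.82 + 1064.14 = 1824.97 km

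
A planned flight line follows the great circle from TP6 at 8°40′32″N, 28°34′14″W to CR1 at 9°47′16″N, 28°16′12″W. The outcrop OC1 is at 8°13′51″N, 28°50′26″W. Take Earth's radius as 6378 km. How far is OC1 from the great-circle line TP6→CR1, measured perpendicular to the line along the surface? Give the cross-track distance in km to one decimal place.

TP6: φ = +8.67556°, λ = -28.57056°
CR1: φ = +9.78778°, λ = -28.27000°
OC1: φ = +8.23083°, λ = -28.84056°
δ₁₃ = central angle TP6→OC1 = 0.009054 rad  (haversine)
θ₁₃ = bearing TP6→OC1 = 211.006°,  θ₁₂ = bearing TP6→CR1 = 14.911°
dₓₜ = R·arcsin(sin δ₁₃ · sin(θ₁₃ − θ₁₂)) = 6378·arcsin(0.00905·sin(196.095°)) = -16.009 km
|dₓₜ| = 16.009 km

16.0 km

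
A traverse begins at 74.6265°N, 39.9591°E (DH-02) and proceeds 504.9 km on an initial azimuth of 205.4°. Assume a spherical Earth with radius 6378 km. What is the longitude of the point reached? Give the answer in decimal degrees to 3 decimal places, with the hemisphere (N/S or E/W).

34.146°E

δ = d/R = 504.9/6378 = 0.079163 rad
φ₂ = arcsin(sin φ₁ cos δ + cos φ₁ sin δ cos θ)
   = arcsin(0.96422·0.99687 + 0.26511·0.07908·-0.90334) = 70.43464°
λ₂ = λ₁ + atan2(sin θ sin δ cos φ₁, cos δ − sin φ₁ sin φ₂) = 34.14563°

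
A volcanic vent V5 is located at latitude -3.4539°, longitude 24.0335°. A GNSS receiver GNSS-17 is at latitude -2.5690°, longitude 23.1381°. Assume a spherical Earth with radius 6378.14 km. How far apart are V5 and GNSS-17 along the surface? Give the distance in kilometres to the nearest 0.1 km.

140.0 km

Δφ = 0.8849°,  Δλ = -0.8954°
a = sin²(Δφ/2) + cos φ₁ cos φ₂ sin²(Δλ/2) = 0.000121
c = 2·arcsin(√a) = 0.021956 rad = 1.2580°
d = R·c = 6378.14 × 0.021956 = 140.0 km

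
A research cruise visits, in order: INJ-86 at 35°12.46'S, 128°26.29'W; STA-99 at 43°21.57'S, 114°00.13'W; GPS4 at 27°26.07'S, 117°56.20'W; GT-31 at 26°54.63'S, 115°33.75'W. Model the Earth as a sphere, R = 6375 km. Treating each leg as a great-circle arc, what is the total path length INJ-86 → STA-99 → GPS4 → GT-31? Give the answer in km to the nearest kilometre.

3584 km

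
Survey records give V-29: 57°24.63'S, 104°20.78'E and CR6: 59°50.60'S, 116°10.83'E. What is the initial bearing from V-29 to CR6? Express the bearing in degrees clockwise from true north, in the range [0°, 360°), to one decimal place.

V-29: φ = -57.41050°, λ = +104.34633°
CR6: φ = -59.84333°, λ = +116.18050°
Δλ = 11.8342°
y = sin Δλ · cos φ₂ = 0.103025
x = cos φ₁ sin φ₂ − sin φ₁ cos φ₂ cos Δλ = -0.051445
θ = atan2(y, x) = 116.5348° → 116.5348° (mod 360°)

116.5°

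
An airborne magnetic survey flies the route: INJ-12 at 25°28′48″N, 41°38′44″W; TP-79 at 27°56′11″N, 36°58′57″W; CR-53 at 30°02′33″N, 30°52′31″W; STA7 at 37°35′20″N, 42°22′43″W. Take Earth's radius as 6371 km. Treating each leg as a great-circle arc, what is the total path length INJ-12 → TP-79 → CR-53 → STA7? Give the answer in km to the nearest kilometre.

2528 km

INJ-12: φ = +25.48000°, λ = -41.64556°
TP-79: φ = +27.93639°, λ = -36.98250°
CR-53: φ = +30.04250°, λ = -30.87528°
STA7: φ = +37.58889°, λ = -42.37861°
INJ-12→TP-79: c = 0.084390 rad, d = 537.65 km
TP-79→CR-53: c = 0.100202 rad, d = 638.38 km
CR-53→STA7: c = 0.212246 rad, d = 1352.22 km
Total = 537.65 + 638.38 + 1352.22 = 2528.25 km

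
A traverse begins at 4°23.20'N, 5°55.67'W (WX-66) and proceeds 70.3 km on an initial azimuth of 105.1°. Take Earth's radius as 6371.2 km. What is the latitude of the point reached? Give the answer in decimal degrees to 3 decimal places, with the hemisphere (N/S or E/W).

WX-66: φ = +4.38667°, λ = -5.92783°
δ = d/R = 70.3/6371.2 = 0.011034 rad
φ₂ = arcsin(sin φ₁ cos δ + cos φ₁ sin δ cos θ)
   = arcsin(0.07649·0.99994 + 0.99707·0.01103·-0.26050) = 4.22173°
λ₂ = λ₁ + atan2(sin θ sin δ cos φ₁, cos δ − sin φ₁ sin φ₂) = -5.31580°

4.222°N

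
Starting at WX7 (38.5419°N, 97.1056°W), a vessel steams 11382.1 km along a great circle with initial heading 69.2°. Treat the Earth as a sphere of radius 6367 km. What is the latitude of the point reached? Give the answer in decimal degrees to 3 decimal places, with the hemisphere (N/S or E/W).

δ = d/R = 11382.1/6367 = 1.787671 rad
φ₂ = arcsin(sin φ₁ cos δ + cos φ₁ sin δ cos θ)
   = arcsin(0.62309·-0.21518 + 0.78215·0.97657·0.35511) = 7.88393°
λ₂ = λ₁ + atan2(sin θ sin δ cos φ₁, cos δ − sin φ₁ sin φ₂) = 15.72759°

7.884°N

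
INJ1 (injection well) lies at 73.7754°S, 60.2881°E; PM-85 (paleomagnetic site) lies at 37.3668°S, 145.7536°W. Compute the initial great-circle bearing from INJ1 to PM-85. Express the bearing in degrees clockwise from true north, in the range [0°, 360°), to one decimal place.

157.8°

Δλ = 153.9583°
y = sin Δλ · cos φ₂ = 0.348922
x = cos φ₁ sin φ₂ − sin φ₁ cos φ₂ cos Δλ = -0.855213
θ = atan2(y, x) = 157.8048° → 157.8048° (mod 360°)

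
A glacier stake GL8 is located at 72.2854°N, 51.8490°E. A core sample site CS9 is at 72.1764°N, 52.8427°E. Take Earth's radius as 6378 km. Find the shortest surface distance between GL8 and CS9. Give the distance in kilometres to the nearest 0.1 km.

Δφ = -0.1090°,  Δλ = 0.9937°
a = sin²(Δφ/2) + cos φ₁ cos φ₂ sin²(Δλ/2) = 0.000008
c = 2·arcsin(√a) = 0.005624 rad = 0.3222°
d = R·c = 6378 × 0.005624 = 35.9 km

35.9 km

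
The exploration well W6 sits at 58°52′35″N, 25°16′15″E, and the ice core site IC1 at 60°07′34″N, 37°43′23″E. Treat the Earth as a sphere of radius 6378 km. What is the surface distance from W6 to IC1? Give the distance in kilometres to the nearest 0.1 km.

716.0 km

W6: φ = +58.87639°, λ = +25.27083°
IC1: φ = +60.12611°, λ = +37.72306°
Δφ = 1.2497°,  Δλ = 12.4522°
a = sin²(Δφ/2) + cos φ₁ cos φ₂ sin²(Δλ/2) = 0.003147
c = 2·arcsin(√a) = 0.112257 rad = 6.4319°
d = R·c = 6378 × 0.112257 = 716.0 km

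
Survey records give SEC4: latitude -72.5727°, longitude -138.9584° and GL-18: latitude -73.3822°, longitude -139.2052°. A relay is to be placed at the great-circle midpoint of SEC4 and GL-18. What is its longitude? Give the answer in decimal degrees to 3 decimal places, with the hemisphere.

Bx = cos φ₂ cos Δλ = 0.285983,  By = cos φ₂ sin Δλ = -0.001232
φₘ = atan2(sin φ₁ + sin φ₂, √((cos φ₁ + Bx)² + By²)) = -72.97749°
λₘ = λ₁ + atan2(By, cos φ₁ + Bx) = -139.07895°

139.079°W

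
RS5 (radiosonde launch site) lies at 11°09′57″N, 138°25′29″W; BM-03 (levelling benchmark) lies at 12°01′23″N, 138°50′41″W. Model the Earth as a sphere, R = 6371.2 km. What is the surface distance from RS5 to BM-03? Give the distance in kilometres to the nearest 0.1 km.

RS5: φ = +11.16583°, λ = -138.42472°
BM-03: φ = +12.02306°, λ = -138.84472°
Δφ = 0.8572°,  Δλ = -0.4200°
a = sin²(Δφ/2) + cos φ₁ cos φ₂ sin²(Δλ/2) = 0.000069
c = 2·arcsin(√a) = 0.016595 rad = 0.9508°
d = R·c = 6371.2 × 0.016595 = 105.7 km

105.7 km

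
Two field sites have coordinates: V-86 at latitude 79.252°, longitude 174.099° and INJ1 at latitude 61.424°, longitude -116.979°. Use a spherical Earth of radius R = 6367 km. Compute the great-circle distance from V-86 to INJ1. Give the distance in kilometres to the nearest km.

2946 km

Δφ = -17.8280°,  Δλ = 68.9220°
a = sin²(Δφ/2) + cos φ₁ cos φ₂ sin²(Δλ/2) = 0.052571
c = 2·arcsin(√a) = 0.462683 rad = 26.5098°
d = R·c = 6367 × 0.462683 = 2945.9 km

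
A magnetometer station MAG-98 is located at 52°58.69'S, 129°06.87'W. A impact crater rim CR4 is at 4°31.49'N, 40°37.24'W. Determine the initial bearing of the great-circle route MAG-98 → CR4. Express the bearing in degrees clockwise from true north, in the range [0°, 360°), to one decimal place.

MAG-98: φ = -52.97817°, λ = -129.11450°
CR4: φ = +4.52483°, λ = -40.62067°
Δλ = 88.4938°
y = sin Δλ · cos φ₂ = 0.996539
x = cos φ₁ sin φ₂ − sin φ₁ cos φ₂ cos Δλ = 0.068422
θ = atan2(y, x) = 86.0722° → 86.0722° (mod 360°)

86.1°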